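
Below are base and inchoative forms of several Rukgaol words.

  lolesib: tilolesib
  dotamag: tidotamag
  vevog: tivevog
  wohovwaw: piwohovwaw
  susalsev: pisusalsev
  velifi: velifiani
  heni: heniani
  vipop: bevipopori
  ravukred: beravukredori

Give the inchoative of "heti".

"heti" ends in -i. The stems ending in -i (velifi → velifiani, heni → heniani) add -ani.
The other patterns: stems ending in -b or -g add the prefix ti-; stems ending in -v or -w add the prefix pi-; stems ending in -d or -p add be- … -ori around the stem.
So heti → hetiani.

hetiani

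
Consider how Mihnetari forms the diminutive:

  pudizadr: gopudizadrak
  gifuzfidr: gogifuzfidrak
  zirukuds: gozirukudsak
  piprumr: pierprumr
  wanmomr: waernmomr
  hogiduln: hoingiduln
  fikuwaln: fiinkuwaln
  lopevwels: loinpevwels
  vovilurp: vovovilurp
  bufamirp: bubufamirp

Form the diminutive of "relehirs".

"relehirs" has second-to-last letter 'r'. The stems whose second-to-last letter is 'r' (vovilurp → vovovilurp, bufamirp → bubufamirp) repeat the first consonant+vowel as a prefix.
The other patterns: stems whose second-to-last letter is 'd' add go- … -ak around the stem; stems whose second-to-last letter is 'm' insert -er- after the first vowel; stems whose second-to-last letter is 'l' insert -in- after the first vowel.
So relehirs → rerelehirs.

rerelehirs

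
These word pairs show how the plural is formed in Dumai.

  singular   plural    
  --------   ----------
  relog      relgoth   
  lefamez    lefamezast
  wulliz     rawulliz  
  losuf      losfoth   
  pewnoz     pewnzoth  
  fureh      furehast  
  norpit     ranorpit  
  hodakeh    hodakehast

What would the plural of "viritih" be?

lefamez and wulliz both end in -z yet inflect differently (lefamezast, rawulliz), so the final letter is not what conditions the rule; the last vowel is.
"viritih" has last vowel 'i'. The stems whose last vowel is 'i' (wulliz → rawulliz, norpit → ranorpit) add the prefix ra-.
So viritih → raviritih.

raviritih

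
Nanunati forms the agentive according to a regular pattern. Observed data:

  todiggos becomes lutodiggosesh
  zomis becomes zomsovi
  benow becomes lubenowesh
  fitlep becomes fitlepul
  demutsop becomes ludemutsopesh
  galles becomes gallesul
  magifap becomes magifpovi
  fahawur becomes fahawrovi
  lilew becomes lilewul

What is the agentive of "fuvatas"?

todiggos and galles both end in -s yet inflect differently (lutodiggosesh, gallesul), so the final letter is not what conditions the rule; the last vowel is.
"fuvatas" has last vowel 'a'. The one such stem in the data (magifap → magifpovi) deletes the last vowel and adds -ovi (as do fahawur, zomis), so the same rule applies.
So fuvatas → fuvatsovi.

fuvatsovi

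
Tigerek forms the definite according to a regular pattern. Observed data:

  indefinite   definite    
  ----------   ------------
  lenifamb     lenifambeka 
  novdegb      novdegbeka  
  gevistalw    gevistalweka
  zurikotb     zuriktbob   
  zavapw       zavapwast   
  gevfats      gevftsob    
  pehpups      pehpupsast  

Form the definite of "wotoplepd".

"wotoplepd" has second-to-last letter 'p'. The stems whose second-to-last letter is 'p' (pehpups → pehpupsast, zavapw → zavapwast) add -ast.
So wotoplepd → wotoplepdast.

wotoplepdast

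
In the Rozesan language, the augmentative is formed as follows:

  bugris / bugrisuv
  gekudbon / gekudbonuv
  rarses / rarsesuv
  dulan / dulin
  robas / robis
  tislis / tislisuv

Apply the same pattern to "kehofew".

dulan and gekudbon both end in -n yet inflect differently (dulin, gekudbonuv), so the final letter is not what conditions the rule; the last vowel is.
"kehofew" has last vowel 'e'. The one such stem in the data (rarses → rarsesuv) adds -uv, so the same rule applies.
The other pattern: stems whose last vowel is 'a' change the last vowel to 'i'.
So kehofew → kehofewuv.

kehofewuv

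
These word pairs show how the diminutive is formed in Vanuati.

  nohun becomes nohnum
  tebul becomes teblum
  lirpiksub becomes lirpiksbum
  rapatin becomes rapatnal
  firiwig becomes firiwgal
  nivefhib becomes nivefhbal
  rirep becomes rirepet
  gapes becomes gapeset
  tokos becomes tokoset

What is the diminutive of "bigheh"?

nohun and rapatin both end in -n yet inflect differently (nohnum, rapatnal), so the final letter is not what conditions the rule; the last vowel is.
"bigheh" has last vowel 'e'. The stems whose last vowel is 'e' (rirep → rirepet, gapes → gapeset) add -et.
So bigheh → bighehet.

bighehet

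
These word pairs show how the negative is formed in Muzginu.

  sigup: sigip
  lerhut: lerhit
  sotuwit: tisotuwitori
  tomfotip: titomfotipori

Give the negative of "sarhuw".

lerhut and sotuwit both end in -t yet inflect differently (lerhit, tisotuwitori), so the final letter is not what conditions the rule; the last vowel is.
"sarhuw" has last vowel 'u'. The stems whose last vowel is 'u' (sigup → sigip, lerhut → lerhit) change the last vowel to 'i'.
So sarhuw → sarhiw.

sarhiw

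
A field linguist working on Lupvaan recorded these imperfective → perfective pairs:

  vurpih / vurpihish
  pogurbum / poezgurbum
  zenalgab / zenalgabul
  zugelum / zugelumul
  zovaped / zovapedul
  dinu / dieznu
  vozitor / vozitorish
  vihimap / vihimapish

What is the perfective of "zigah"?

zigahul

zugelum and pogurbum both end in -m yet inflect differently (zugelumul, poezgurbum), so the final letter is not what conditions the rule; the first letter is.
"zigah" begins with z-. The stems beginning with z- (zugelum → zugelumul, zenalgab → zenalgabul, zovaped → zovapedul) add -ul.
The other patterns: stems beginning with v- add -ish; stems beginning with d- or p- insert -ez- after the first vowel.
So zigah → zigahul.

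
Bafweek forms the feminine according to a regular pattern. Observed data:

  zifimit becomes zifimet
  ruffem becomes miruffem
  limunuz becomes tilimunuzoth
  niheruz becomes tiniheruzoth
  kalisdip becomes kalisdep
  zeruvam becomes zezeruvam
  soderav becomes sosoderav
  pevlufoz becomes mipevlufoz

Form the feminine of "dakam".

dadakam

"dakam" has last vowel 'a'. The stems whose last vowel is 'a' (zeruvam → zezeruvam, soderav → sosoderav) repeat the first consonant+vowel as a prefix.
The other patterns: stems whose last vowel is 'u' add ti- … -oth around the stem; stems whose last vowel is 'i' change the last vowel to 'e'; stems whose last vowel is 'e' or 'o' add the prefix mi-.
So dakam → dadakam.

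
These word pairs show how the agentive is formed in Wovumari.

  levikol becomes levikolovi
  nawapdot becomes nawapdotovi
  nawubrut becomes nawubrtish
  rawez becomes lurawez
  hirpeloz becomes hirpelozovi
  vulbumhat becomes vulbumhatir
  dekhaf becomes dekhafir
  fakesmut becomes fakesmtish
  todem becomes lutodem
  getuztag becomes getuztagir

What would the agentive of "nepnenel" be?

fakesmut and vulbumhat both end in -t yet inflect differently (fakesmtish, vulbumhatir), so the final letter is not what conditions the rule; the last vowel is.
"nepnenel" has last vowel 'e'. The stems whose last vowel is 'e' (rawez → lurawez, todem → lutodem) add the prefix lu-.
The other patterns: stems whose last vowel is 'u' delete the last vowel and add -ish; stems whose last vowel is 'a' add -ir; stems whose last vowel is 'o' add -ovi.
So nepnenel → lunepnenel.

lunepnenel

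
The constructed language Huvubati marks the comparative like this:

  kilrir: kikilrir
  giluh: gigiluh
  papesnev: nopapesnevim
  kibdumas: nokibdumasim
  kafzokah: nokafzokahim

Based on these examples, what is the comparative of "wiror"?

giluh and kafzokah both end in -h yet inflect differently (gigiluh, nokafzokahim), so the final letter is not what conditions the rule; the number of vowels is.
"wiror" has 2 vowels. The stems with 2 vowels (giluh → gigiluh, kilrir → kikilrir) repeat the first consonant+vowel as a prefix.
The other pattern: stems with 3 vowels add no- … -im around the stem.
So wiror → wiwiror.

wiwiror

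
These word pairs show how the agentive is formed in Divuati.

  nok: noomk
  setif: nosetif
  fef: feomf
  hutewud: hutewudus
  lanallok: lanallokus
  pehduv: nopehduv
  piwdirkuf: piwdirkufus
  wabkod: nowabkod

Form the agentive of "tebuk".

notebuk

"tebuk" has 2 vowels. The stems with 2 vowels (setif → nosetif, pehduv → nopehduv, wabkod → nowabkod) add the prefix no-.
The other patterns: stems with 1 vowel insert -om- after the first vowel; stems with 3 vowels add -us.
So tebuk → notebuk.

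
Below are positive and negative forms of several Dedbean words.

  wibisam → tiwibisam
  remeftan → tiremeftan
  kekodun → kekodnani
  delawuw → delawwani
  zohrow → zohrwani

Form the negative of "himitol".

"himitol" has last vowel 'o'. The one such stem in the data (zohrow → zohrwani) deletes the last vowel and adds -ani (as do kekodun, delawuw), so the same rule applies.
The other pattern: stems whose last vowel is 'a' add the prefix ti-.
So himitol → himitlani.

himitlani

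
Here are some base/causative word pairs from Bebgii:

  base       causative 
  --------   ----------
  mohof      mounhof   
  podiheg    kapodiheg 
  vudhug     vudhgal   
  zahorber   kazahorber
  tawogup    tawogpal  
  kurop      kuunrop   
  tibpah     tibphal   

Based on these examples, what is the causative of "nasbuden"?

kanasbuden

tawogup and kurop both end in -p yet inflect differently (tawogpal, kuunrop), so the final letter is not what conditions the rule; the last vowel is.
"nasbuden" has last vowel 'e'. The stems whose last vowel is 'e' (zahorber → kazahorber, podiheg → kapodiheg) add the prefix ka-.
So nasbuden → kanasbuden.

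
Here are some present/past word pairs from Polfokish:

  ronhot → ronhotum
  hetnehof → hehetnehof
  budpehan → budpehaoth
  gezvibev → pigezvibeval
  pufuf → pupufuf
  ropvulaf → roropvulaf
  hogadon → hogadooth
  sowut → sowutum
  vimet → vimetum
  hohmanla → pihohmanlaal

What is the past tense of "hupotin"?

hogadon and ronhot both have last vowel 'o' yet inflect differently (hogadooth, ronhotum), so the last vowel is not what conditions the rule; the final letter is.
"hupotin" ends in -n. The stems ending in -n (hogadon → hogadooth, budpehan → budpehaoth) drop the final letter and add -oth.
The other patterns: stems ending in -t add -um; stems ending in -f repeat the first consonant+vowel as a prefix; stems ending in -a or -v add pi- … -al around the stem.
So hupotin → hupotioth.

hupotioth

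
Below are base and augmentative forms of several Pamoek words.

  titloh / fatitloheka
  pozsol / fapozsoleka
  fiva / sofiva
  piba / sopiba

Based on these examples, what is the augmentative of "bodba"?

piba and pozsol both begin with p- yet inflect differently (sopiba, fapozsoleka), so the first letter is not what conditions the rule; the final letter is.
"bodba" ends in -a. The stems ending in -a (fiva → sofiva, piba → sopiba) add the prefix so-.
So bodba → sobodba.

sobodba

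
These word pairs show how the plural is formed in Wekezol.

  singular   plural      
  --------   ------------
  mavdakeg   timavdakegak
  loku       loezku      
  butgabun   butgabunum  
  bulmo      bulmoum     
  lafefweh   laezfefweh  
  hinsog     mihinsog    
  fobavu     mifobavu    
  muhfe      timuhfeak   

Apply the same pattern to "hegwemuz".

mihegwemuz

mavdakeg and hinsog both end in -g yet inflect differently (timavdakegak, mihinsog), so the final letter is not what conditions the rule; the first letter is.
"hegwemuz" begins with h-. The one such stem in the data (hinsog → mihinsog) adds the prefix mi-, so the same rule applies.
The other patterns: stems beginning with b- add -um; stems beginning with l- insert -ez- after the first vowel; stems beginning with m- add ti- … -ak around the stem.
So hegwemuz → mihegwemuz.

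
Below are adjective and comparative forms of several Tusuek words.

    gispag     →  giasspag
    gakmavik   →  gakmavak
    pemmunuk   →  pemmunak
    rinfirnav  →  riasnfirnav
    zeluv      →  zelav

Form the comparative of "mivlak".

miasvlak

"mivlak" has last vowel 'a'. The stems whose last vowel is 'a' (rinfirnav → riasnfirnav, gispag → giasspag) insert -as- after the first vowel.
The other pattern: stems whose last vowel is 'i' or 'u' change the last vowel to 'a'.
So mivlak → miasvlak.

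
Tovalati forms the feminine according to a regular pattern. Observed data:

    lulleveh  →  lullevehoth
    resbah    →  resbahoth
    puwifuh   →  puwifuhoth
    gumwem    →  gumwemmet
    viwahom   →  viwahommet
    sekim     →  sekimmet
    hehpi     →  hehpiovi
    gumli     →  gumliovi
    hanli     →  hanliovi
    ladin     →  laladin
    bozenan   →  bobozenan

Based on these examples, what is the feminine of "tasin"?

tatasin

lulleveh and gumwem both have last vowel 'e' yet inflect differently (lullevehoth, gumwemmet), so the last vowel is not what conditions the rule; the final letter is.
"tasin" ends in -n. The stems ending in -n (ladin → laladin, bozenan → bobozenan) repeat the first consonant+vowel as a prefix.
The other patterns: stems ending in -h add -oth; stems ending in -m double the final consonant and add -et; stems ending in -i add -ovi.
So tasin → tatasin.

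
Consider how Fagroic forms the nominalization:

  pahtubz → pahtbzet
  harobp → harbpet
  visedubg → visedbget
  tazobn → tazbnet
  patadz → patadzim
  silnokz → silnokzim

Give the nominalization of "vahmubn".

vahmbnet

pahtubz and patadz both end in -z yet inflect differently (pahtbzet, patadzim), so the final letter is not what conditions the rule; the second-to-last letter is.
"vahmubn" has second-to-last letter 'b'. The stems whose second-to-last letter is 'b' (pahtubz → pahtbzet, harobp → harbpet, visedubg → visedbget) delete the last vowel and add -et.
So vahmubn → vahmbnet.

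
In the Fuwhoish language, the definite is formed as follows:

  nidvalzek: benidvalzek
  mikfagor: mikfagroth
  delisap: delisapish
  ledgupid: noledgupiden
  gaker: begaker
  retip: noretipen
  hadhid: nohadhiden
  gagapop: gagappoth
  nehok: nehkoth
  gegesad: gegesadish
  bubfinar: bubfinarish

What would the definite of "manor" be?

manroth

"manor" has last vowel 'o'. The stems whose last vowel is 'o' (gagapop → gagappoth, mikfagor → mikfagroth, nehok → nehkoth) delete the last vowel and add -oth.
So manor → manroth.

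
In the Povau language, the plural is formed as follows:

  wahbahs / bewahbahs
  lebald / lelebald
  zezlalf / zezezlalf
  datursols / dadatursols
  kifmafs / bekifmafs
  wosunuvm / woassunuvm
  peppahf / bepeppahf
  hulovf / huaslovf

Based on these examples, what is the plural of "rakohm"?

berakohm

hulovf and zezlalf both end in -f yet inflect differently (huaslovf, zezezlalf), so the final letter is not what conditions the rule; the second-to-last letter is.
"rakohm" has second-to-last letter 'h'. The stems whose second-to-last letter is 'h' (peppahf → bepeppahf, wahbahs → bewahbahs) add the prefix be-.
So rakohm → berakohm.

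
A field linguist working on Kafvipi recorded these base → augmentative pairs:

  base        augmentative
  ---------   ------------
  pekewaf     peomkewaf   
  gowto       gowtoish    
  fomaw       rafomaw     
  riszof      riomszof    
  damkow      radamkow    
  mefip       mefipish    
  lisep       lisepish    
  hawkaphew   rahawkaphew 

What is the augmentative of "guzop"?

guzopish

damkow and riszof both have last vowel 'o' yet inflect differently (radamkow, riomszof), so the last vowel is not what conditions the rule; the final letter is.
"guzop" ends in -p. The stems ending in -p (mefip → mefipish, lisep → lisepish) add -ish.
The other patterns: stems ending in -w add the prefix ra-; stems ending in -f insert -om- after the first vowel.
So guzop → guzopish.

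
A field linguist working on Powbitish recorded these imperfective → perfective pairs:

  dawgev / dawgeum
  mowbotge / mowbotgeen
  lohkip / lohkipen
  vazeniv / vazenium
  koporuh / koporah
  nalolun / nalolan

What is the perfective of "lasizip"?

lasizipen

"lasizip" ends in -p. The one such stem in the data (lohkip → lohkipen) adds -en, so the same rule applies.
The other patterns: stems ending in -h or -n change the last vowel to 'a'; stems ending in -v drop the final letter and add -um.
So lasizip → lasizipen.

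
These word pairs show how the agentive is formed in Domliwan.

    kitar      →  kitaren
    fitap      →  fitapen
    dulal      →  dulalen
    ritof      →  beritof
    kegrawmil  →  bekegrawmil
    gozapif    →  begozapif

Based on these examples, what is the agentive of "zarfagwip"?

dulal and kegrawmil both end in -l yet inflect differently (dulalen, bekegrawmil), so the final letter is not what conditions the rule; the last vowel is.
"zarfagwip" has last vowel 'i'. The stems whose last vowel is 'i' (kegrawmil → bekegrawmil, gozapif → begozapif) add the prefix be-.
The other pattern: stems whose last vowel is 'a' add -en.
So zarfagwip → bezarfagwip.

bezarfagwip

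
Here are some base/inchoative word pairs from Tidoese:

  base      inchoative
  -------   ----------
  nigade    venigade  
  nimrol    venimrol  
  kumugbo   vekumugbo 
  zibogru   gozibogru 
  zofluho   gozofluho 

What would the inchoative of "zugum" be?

gozugum

zofluho and kumugbo both end in -o yet inflect differently (gozofluho, vekumugbo), so the final letter is not what conditions the rule; the first letter is.
"zugum" begins with z-. The stems beginning with z- (zofluho → gozofluho, zibogru → gozibogru) add the prefix go-.
The other pattern: stems beginning with k- or n- add the prefix ve-.
So zugum → gozugum.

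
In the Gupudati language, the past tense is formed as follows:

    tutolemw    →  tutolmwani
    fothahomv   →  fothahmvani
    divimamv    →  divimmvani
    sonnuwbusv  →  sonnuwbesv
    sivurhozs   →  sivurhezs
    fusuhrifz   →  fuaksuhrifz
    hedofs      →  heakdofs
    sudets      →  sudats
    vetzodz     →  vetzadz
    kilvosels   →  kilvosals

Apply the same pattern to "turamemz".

turammzani

fothahomv and sonnuwbusv both end in -v yet inflect differently (fothahmvani, sonnuwbesv), so the final letter is not what conditions the rule; the second-to-last letter is.
"turamemz" has second-to-last letter 'm'. The stems whose second-to-last letter is 'm' (tutolemw → tutolmwani, fothahomv → fothahmvani, divimamv → divimmvani) delete the last vowel and add -ani.
The other patterns: stems whose second-to-last letter is 's' or 'z' change the last vowel to 'e'; stems whose second-to-last letter is 'f' insert -ak- after the first vowel; stems whose second-to-last letter is 'd', 'l' or 't' change the last vowel to 'a'.
So turamemz → turammzani.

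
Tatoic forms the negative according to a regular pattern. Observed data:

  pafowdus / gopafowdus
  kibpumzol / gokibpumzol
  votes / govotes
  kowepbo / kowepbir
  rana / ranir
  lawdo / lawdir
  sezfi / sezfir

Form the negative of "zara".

"zara" ends in a vowel. The stems ending in a vowel (kowepbo → kowepbir, rana → ranir, lawdo → lawdir) drop the final letter and add -ir.
The other pattern: stems ending in a consonant add the prefix go-.
So zara → zarir.

zarir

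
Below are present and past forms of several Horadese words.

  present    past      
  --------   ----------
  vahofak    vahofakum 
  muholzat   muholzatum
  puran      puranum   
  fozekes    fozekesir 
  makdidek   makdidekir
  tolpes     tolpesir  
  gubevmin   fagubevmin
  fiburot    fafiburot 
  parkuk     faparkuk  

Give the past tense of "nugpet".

nugpetir

"nugpet" has last vowel 'e'. The stems whose last vowel is 'e' (fozekes → fozekesir, makdidek → makdidekir, tolpes → tolpesir) add -ir.
So nugpet → nugpetir.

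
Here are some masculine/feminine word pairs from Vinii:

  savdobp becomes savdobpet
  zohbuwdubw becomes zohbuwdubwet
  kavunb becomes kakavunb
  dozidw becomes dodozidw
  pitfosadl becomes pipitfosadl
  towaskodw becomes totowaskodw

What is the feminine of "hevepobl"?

zohbuwdubw and dozidw both end in -w yet inflect differently (zohbuwdubwet, dodozidw), so the final letter is not what conditions the rule; the second-to-last letter is.
"hevepobl" has second-to-last letter 'b'. The stems whose second-to-last letter is 'b' (savdobp → savdobpet, zohbuwdubw → zohbuwdubwet) add -et.
The other pattern: stems whose second-to-last letter is 'd' or 'n' repeat the first consonant+vowel as a prefix.
So hevepobl → hevepoblet.

hevepoblet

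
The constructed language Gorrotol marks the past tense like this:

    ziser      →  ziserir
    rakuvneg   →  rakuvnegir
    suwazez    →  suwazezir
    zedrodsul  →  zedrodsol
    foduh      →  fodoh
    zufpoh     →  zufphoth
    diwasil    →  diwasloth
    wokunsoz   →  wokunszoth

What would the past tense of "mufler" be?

muflerir

foduh and zufpoh both end in -h yet inflect differently (fodoh, zufphoth), so the final letter is not what conditions the rule; the last vowel is.
"mufler" has last vowel 'e'. The stems whose last vowel is 'e' (ziser → ziserir, rakuvneg → rakuvnegir, suwazez → suwazezir) add -ir.
So mufler → muflerir.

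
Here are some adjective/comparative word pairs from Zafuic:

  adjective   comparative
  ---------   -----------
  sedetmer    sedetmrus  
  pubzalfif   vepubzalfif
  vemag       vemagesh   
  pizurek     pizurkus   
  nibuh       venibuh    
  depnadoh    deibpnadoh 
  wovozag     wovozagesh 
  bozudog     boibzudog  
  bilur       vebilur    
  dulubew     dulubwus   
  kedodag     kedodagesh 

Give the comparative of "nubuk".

depnadoh and nibuh both end in -h yet inflect differently (deibpnadoh, venibuh), so the final letter is not what conditions the rule; the last vowel is.
"nubuk" has last vowel 'u'. The stems whose last vowel is 'u' (nibuh → venibuh, bilur → vebilur) add the prefix ve-.
The other patterns: stems whose last vowel is 'o' insert -ib- after the first vowel; stems whose last vowel is 'a' add -esh; stems whose last vowel is 'e' delete the last vowel and add -us.
So nubuk → venubuk.

venubuk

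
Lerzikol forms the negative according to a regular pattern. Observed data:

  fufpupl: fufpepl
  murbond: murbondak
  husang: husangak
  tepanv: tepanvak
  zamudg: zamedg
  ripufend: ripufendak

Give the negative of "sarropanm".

husang and zamudg both end in -g yet inflect differently (husangak, zamedg), so the final letter is not what conditions the rule; the second-to-last letter is.
"sarropanm" has second-to-last letter 'n'. The stems whose second-to-last letter is 'n' (tepanv → tepanvak, husang → husangak, ripufend → ripufendak) add -ak.
So sarropanm → sarropanmak.

sarropanmak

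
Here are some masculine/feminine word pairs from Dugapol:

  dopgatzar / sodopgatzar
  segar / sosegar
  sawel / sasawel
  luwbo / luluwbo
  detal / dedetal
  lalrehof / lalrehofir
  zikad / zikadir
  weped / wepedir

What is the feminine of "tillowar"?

sotillowar

dopgatzar and detal both have last vowel 'a' yet inflect differently (sodopgatzar, dedetal), so the last vowel is not what conditions the rule; the final letter is.
"tillowar" ends in -r. The stems ending in -r (dopgatzar → sodopgatzar, segar → sosegar) add the prefix so-.
The other patterns: stems ending in -l or -o repeat the first consonant+vowel as a prefix; stems ending in -d or -f add -ir.
So tillowar → sotillowar.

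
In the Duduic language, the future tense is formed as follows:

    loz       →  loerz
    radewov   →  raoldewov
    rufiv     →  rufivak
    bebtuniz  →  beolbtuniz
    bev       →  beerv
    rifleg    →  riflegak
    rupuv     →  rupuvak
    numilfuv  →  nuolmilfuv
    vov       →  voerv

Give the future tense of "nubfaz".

bev and rupuv both end in -v yet inflect differently (beerv, rupuvak), so the final letter is not what conditions the rule; the number of vowels is.
"nubfaz" has 2 vowels. The stems with 2 vowels (rupuv → rupuvak, rifleg → riflegak, rufiv → rufivak) add -ak.
The other patterns: stems with 1 vowel insert -er- after the first vowel; stems with 3 vowels insert -ol- after the first vowel.
So nubfaz → nubfazak.

nubfazak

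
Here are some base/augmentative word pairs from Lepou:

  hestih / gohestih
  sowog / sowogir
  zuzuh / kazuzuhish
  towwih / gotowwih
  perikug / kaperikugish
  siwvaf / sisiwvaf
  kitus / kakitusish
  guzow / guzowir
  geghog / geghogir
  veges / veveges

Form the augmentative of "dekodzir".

"dekodzir" has last vowel 'i'. The stems whose last vowel is 'i' (hestih → gohestih, towwih → gotowwih) add the prefix go-.
So dekodzir → godekodzir.

godekodzir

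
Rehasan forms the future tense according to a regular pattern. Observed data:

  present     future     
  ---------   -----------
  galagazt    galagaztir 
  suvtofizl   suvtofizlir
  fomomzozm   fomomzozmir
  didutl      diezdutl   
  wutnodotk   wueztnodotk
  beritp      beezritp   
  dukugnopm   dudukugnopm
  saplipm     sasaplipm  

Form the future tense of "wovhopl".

wowovhopl

"wovhopl" has second-to-last letter 'p'. The stems whose second-to-last letter is 'p' (dukugnopm → dudukugnopm, saplipm → sasaplipm) repeat the first consonant+vowel as a prefix.
The other patterns: stems whose second-to-last letter is 'z' add -ir; stems whose second-to-last letter is 't' insert -ez- after the first vowel.
So wovhopl → wowovhopl.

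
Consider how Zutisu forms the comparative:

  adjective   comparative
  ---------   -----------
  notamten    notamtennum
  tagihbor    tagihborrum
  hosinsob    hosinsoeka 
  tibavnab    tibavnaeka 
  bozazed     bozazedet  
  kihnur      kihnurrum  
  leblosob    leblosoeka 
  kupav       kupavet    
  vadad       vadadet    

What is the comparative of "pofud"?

pofudet

"pofud" ends in -d. The stems ending in -d (bozazed → bozazedet, vadad → vadadet) add -et.
The other patterns: stems ending in -b drop the final letter and add -eka; stems ending in -n or -r double the final consonant and add -um.
So pofud → pofudet.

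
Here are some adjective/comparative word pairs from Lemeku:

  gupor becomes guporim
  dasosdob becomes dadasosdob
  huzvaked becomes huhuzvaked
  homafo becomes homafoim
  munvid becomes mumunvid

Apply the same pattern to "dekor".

"dekor" ends in -r. The one such stem in the data (gupor → guporim) adds -im, so the same rule applies.
The other pattern: stems ending in -b or -d repeat the first consonant+vowel as a prefix.
So dekor → dekorim.

dekorim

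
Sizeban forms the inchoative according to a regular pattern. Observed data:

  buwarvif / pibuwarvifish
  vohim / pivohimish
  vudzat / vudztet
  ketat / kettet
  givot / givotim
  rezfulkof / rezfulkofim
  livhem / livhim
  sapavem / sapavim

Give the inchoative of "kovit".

"kovit" has last vowel 'i'. The stems whose last vowel is 'i' (buwarvif → pibuwarvifish, vohim → pivohimish) add pi- … -ish around the stem.
The other patterns: stems whose last vowel is 'a' delete the last vowel and add -et; stems whose last vowel is 'o' add -im; stems whose last vowel is 'e' change the last vowel to 'i'.
So kovit → pikovitish.

pikovitish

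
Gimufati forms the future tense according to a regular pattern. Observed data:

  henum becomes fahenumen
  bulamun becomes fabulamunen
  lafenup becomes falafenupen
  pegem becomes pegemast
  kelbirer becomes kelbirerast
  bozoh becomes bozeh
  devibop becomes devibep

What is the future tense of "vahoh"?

vaheh

henum and pegem both end in -m yet inflect differently (fahenumen, pegemast), so the final letter is not what conditions the rule; the last vowel is.
"vahoh" has last vowel 'o'. The stems whose last vowel is 'o' (bozoh → bozeh, devibop → devibep) change the last vowel to 'e'.
So vahoh → vaheh.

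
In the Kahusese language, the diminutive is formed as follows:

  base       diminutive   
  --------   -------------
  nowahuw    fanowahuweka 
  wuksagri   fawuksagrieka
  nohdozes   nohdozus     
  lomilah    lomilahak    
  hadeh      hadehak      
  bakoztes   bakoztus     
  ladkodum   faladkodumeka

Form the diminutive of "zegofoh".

zegofohak

hadeh and nohdozes both have last vowel 'e' yet inflect differently (hadehak, nohdozus), so the last vowel is not what conditions the rule; the final letter is.
"zegofoh" ends in -h. The stems ending in -h (hadeh → hadehak, lomilah → lomilahak) add -ak.
So zegofoh → zegofohak.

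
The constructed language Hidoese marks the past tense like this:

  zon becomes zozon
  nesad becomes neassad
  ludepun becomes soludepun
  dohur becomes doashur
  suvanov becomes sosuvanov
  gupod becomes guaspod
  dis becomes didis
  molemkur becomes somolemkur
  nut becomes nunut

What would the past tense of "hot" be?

hohot

"hot" has 1 vowel. The stems with 1 vowel (dis → didis, zon → zozon, nut → nunut) repeat the first consonant+vowel as a prefix.
So hot → hohot.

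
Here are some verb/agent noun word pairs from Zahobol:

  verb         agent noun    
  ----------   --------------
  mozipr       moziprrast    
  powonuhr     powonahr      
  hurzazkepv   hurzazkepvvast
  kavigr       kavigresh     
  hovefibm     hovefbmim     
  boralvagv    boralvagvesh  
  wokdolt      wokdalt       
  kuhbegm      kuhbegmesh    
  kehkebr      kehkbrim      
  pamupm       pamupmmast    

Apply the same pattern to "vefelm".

vefalm

kuhbegm and hovefibm both end in -m yet inflect differently (kuhbegmesh, hovefbmim), so the final letter is not what conditions the rule; the second-to-last letter is.
"vefelm" has second-to-last letter 'l'. The one such stem in the data (wokdolt → wokdalt) changes the last vowel to 'a' (as does powonuhr), so the same rule applies.
So vefelm → vefalm.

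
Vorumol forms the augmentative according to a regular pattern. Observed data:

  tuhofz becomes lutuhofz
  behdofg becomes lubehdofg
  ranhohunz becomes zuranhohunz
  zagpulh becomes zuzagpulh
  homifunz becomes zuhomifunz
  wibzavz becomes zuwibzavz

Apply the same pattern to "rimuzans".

zurimuzans

"rimuzans" has second-to-last letter 'n'. The stems whose second-to-last letter is 'n' (ranhohunz → zuranhohunz, homifunz → zuhomifunz) add the prefix zu-.
The other pattern: stems whose second-to-last letter is 'f' add the prefix lu-.
So rimuzans → zurimuzans.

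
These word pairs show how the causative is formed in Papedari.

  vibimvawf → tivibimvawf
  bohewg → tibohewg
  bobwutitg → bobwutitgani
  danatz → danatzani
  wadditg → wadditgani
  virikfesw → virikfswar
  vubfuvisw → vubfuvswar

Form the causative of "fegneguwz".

tifegneguwz

bohewg and bobwutitg both end in -g yet inflect differently (tibohewg, bobwutitgani), so the final letter is not what conditions the rule; the second-to-last letter is.
"fegneguwz" has second-to-last letter 'w'. The stems whose second-to-last letter is 'w' (vibimvawf → tivibimvawf, bohewg → tibohewg) add the prefix ti-.
The other patterns: stems whose second-to-last letter is 't' add -ani; stems whose second-to-last letter is 's' delete the last vowel and add -ar.
So fegneguwz → tifegneguwz.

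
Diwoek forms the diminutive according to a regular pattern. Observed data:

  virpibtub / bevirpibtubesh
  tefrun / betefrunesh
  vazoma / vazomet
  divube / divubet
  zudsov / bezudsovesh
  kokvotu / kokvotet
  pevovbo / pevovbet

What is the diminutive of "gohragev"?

begohragevesh

zudsov and pevovbo both have last vowel 'o' yet inflect differently (bezudsovesh, pevovbet), so the last vowel is not what conditions the rule; whether the stem ends in a vowel or a consonant is.
"gohragev" ends in a consonant. The stems ending in a consonant (tefrun → betefrunesh, virpibtub → bevirpibtubesh, zudsov → bezudsovesh) add be- … -esh around the stem.
So gohragev → begohragevesh.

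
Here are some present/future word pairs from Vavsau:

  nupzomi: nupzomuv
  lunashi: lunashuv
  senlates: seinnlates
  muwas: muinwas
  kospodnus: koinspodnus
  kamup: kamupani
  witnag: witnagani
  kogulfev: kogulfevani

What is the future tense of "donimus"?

doinnimus

"donimus" ends in -s. The stems ending in -s (senlates → seinnlates, muwas → muinwas, kospodnus → koinspodnus) insert -in- after the first vowel.
The other patterns: stems ending in -i drop the final letter and add -uv; stems ending in -g, -p or -v add -ani.
So donimus → doinnimus.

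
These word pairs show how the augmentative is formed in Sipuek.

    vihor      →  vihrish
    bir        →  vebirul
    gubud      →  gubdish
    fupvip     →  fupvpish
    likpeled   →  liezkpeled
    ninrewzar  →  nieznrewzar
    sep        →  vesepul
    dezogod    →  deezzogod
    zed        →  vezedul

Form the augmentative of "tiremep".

tiezremep

sep and fupvip both end in -p yet inflect differently (vesepul, fupvpish), so the final letter is not what conditions the rule; the number of vowels is.
"tiremep" has 3 vowels. The stems with 3 vowels (ninrewzar → nieznrewzar, likpeled → liezkpeled, dezogod → deezzogod) insert -ez- after the first vowel.
The other patterns: stems with 1 vowel add ve- … -ul around the stem; stems with 2 vowels delete the last vowel and add -ish.
So tiremep → tiezremep.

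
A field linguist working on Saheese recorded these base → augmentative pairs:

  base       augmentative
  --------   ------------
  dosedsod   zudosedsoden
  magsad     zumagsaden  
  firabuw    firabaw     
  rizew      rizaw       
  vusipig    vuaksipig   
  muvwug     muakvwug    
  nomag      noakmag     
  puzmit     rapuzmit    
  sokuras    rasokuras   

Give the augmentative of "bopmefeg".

firabuw and muvwug both have last vowel 'u' yet inflect differently (firabaw, muakvwug), so the last vowel is not what conditions the rule; the final letter is.
"bopmefeg" ends in -g. The stems ending in -g (vusipig → vuaksipig, muvwug → muakvwug, nomag → noakmag) insert -ak- after the first vowel.
So bopmefeg → boakpmefeg.

boakpmefeg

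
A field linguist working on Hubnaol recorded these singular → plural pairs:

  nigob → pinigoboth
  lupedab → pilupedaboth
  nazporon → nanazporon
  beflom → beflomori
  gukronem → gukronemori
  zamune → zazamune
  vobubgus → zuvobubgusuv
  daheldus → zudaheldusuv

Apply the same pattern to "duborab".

piduboraboth

"duborab" ends in -b. The stems ending in -b (nigob → pinigoboth, lupedab → pilupedaboth) add pi- … -oth around the stem.
The other patterns: stems ending in -s add zu- … -uv around the stem; stems ending in -m add -ori; stems ending in -e or -n repeat the first consonant+vowel as a prefix.
So duborab → piduboraboth.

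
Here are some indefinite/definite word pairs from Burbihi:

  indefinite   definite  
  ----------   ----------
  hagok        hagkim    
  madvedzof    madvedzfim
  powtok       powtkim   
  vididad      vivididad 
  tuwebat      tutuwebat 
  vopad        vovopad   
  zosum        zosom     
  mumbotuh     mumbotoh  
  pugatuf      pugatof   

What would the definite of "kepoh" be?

kephim

pugatuf and madvedzof both end in -f yet inflect differently (pugatof, madvedzfim), so the final letter is not what conditions the rule; the last vowel is.
"kepoh" has last vowel 'o'. The stems whose last vowel is 'o' (hagok → hagkim, powtok → powtkim, madvedzof → madvedzfim) delete the last vowel and add -im.
So kepoh → kephim.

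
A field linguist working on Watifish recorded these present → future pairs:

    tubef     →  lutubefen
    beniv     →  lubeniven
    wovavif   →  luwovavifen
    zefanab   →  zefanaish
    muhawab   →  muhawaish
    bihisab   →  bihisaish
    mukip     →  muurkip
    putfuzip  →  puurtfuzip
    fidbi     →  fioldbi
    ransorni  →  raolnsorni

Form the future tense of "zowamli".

"zowamli" ends in -i. The stems ending in -i (fidbi → fioldbi, ransorni → raolnsorni) insert -ol- after the first vowel.
The other patterns: stems ending in -f or -v add lu- … -en around the stem; stems ending in -b drop the final letter and add -ish; stems ending in -p insert -ur- after the first vowel.
So zowamli → zoolwamli.

zoolwamli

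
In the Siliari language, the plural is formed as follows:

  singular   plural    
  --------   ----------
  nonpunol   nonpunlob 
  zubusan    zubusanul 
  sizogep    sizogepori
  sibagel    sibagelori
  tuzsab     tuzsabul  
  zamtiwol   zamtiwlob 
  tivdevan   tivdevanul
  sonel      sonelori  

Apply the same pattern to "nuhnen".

nuhnenori

"nuhnen" has last vowel 'e'. The stems whose last vowel is 'e' (sibagel → sibagelori, sonel → sonelori, sizogep → sizogepori) add -ori.
The other patterns: stems whose last vowel is 'a' add -ul; stems whose last vowel is 'o' delete the last vowel and add -ob.
So nuhnen → nuhnenori.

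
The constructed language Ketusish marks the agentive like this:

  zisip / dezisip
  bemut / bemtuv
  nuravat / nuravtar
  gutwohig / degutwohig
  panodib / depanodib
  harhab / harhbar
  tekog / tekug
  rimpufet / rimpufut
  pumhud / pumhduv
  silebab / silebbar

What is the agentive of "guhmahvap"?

guhmahvpar

rimpufet and bemut both end in -t yet inflect differently (rimpufut, bemtuv), so the final letter is not what conditions the rule; the last vowel is.
"guhmahvap" has last vowel 'a'. The stems whose last vowel is 'a' (harhab → harhbar, nuravat → nuravtar, silebab → silebbar) delete the last vowel and add -ar.
So guhmahvap → guhmahvpar.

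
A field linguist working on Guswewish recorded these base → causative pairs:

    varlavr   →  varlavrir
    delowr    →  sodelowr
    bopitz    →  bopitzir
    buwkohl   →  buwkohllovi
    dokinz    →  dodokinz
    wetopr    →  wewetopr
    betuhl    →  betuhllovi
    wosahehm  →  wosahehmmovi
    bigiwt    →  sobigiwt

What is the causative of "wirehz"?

delowr and varlavr both end in -r yet inflect differently (sodelowr, varlavrir), so the final letter is not what conditions the rule; the second-to-last letter is.
"wirehz" has second-to-last letter 'h'. The stems whose second-to-last letter is 'h' (buwkohl → buwkohllovi, wosahehm → wosahehmmovi, betuhl → betuhllovi) double the final consonant and add -ovi.
The other patterns: stems whose second-to-last letter is 'w' add the prefix so-; stems whose second-to-last letter is 't' or 'v' add -ir; stems whose second-to-last letter is 'n' or 'p' repeat the first consonant+vowel as a prefix.
So wirehz → wirehzzovi.

wirehzzovi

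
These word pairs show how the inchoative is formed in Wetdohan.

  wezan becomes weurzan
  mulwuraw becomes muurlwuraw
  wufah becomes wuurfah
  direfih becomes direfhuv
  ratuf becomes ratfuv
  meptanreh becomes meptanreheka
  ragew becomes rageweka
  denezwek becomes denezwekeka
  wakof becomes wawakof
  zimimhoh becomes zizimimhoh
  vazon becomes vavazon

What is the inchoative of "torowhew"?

torowheweka

wufah and direfih both end in -h yet inflect differently (wuurfah, direfhuv), so the final letter is not what conditions the rule; the last vowel is.
"torowhew" has last vowel 'e'. The stems whose last vowel is 'e' (meptanreh → meptanreheka, ragew → rageweka, denezwek → denezwekeka) add -eka.
The other patterns: stems whose last vowel is 'a' insert -ur- after the first vowel; stems whose last vowel is 'i' or 'u' delete the last vowel and add -uv; stems whose last vowel is 'o' repeat the first consonant+vowel as a prefix.
So torowhew → torowheweka.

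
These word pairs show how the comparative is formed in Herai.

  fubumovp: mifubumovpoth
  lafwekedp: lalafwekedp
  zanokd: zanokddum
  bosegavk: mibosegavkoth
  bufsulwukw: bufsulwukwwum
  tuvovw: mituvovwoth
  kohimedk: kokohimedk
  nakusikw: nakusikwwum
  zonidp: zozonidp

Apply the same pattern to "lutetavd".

nakusikw and tuvovw both end in -w yet inflect differently (nakusikwwum, mituvovwoth), so the final letter is not what conditions the rule; the second-to-last letter is.
"lutetavd" has second-to-last letter 'v'. The stems whose second-to-last letter is 'v' (tuvovw → mituvovwoth, bosegavk → mibosegavkoth, fubumovp → mifubumovpoth) add mi- … -oth around the stem.
The other patterns: stems whose second-to-last letter is 'k' double the final consonant and add -um; stems whose second-to-last letter is 'd' repeat the first consonant+vowel as a prefix.
So lutetavd → milutetavdoth.

milutetavdoth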